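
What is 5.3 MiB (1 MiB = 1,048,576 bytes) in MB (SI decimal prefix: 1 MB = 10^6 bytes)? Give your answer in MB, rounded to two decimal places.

5.3 MiB = 5.3 × 2^20 bytes = 5,557,452.8 bytes
1 MB = 10^6 bytes = 1,000,000 bytes
5,557,452.8 / 1,000,000 = 5.56 MB

5.56 MB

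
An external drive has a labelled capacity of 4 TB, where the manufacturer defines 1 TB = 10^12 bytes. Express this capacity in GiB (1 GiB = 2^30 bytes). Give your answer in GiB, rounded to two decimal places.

3,725.29 GiB

4 TB × 1,000,000,000,000 bytes/TB = 4,000,000,000,000 bytes
1 GiB = 1,073,741,824 bytes
4,000,000,000,000 / 1,073,741,824 = 3,725.29 GiB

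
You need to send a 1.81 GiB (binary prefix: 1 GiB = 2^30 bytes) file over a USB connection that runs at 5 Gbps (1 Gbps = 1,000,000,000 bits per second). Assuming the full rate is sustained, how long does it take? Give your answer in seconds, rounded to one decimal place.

1.81 GiB = 1,943,472,701.44 bytes = 15,547,781,611.52 bits
5 Gbps = 5,000,000,000 bits/s
time = 15,547,781,611.52 / 5,000,000,000 = 3.1 s

3.1 seconds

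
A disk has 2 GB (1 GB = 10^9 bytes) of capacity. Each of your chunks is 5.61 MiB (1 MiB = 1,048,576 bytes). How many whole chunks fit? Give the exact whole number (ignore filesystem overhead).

339

Capacity: 2 GB = 2,000,000,000 bytes
Per item: 5.61 MiB = 5,882,511.36 bytes
⌊2,000,000,000 / 5,882,511.36⌋ = 339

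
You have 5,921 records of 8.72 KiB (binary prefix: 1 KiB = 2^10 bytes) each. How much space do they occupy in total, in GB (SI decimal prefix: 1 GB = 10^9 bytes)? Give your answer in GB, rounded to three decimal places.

Total = 5,921 × 8.72 KiB = 51631.12 KiB
= 51631.12 × 1,024 bytes = 52,870,266.88 bytes
1 GB = 1,000,000,000 bytes
52,870,266.88 / 1,000,000,000 = 0.053 GB

0.053 GB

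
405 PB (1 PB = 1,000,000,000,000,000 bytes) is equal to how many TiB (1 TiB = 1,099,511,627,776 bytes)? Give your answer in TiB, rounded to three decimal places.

405 PB × 1,000,000,000,000,000 bytes/PB = 405,000,000,000,000,000 bytes
1 TiB = 1,099,511,627,776 bytes
405,000,000,000,000,000 / 1,099,511,627,776 = 368,345.354 TiB

368,345.354 TiB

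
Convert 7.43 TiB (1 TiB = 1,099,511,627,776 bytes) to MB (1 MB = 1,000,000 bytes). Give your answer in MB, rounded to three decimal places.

7.43 TiB = 7.43 × 2^40 bytes = 8,169,371,394,375.68 bytes
1 MB = 10^6 bytes = 1,000,000 bytes
8,169,371,394,375.68 / 1,000,000 = 8,169,371.394 MB

8,169,371.394 MB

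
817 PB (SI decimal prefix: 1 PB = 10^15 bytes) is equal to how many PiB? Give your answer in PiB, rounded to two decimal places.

725.64 PiB

817 PB × 1,000,000,000,000,000 bytes/PB = 817,000,000,000,000,000 bytes
1 PiB = 2^50 bytes = 1,125,899,906,842,624 bytes
817,000,000,000,000,000 / 1,125,899,906,842,624 = 725.64 PiB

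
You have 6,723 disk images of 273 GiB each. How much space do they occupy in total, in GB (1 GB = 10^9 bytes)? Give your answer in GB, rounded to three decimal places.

1,970,723.195 GB

Total = 6,723 × 273 GiB = 1,835,379 GiB
= 1,835,379 × 1,073,741,824 bytes = 1,970,723,195,191,296 bytes
1 GB = 1,000,000,000 bytes
1,970,723,195,191,296 / 1,000,000,000 = 1,970,723.195 GB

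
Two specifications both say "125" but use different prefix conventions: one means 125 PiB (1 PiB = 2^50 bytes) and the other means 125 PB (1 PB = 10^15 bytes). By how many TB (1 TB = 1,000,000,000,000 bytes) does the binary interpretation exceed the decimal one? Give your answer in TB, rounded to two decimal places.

15,737.49 TB

125 PiB = 125 × 1,125,899,906,842,624 = 140,737,488,355,328,000 bytes
125 PB = 125 × 1,000,000,000,000,000 = 125,000,000,000,000,000 bytes
difference = 15,737,488,355,328,000 bytes
15,737,488,355,328,000 / 1,000,000,000,000 = 15,737.49 TB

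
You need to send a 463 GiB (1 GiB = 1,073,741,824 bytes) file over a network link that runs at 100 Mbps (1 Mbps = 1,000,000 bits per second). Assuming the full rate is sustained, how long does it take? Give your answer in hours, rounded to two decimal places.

11.05 hours

463 GiB = 497,142,464,512 bytes = 3,977,139,716,096 bits
100 Mbps = 100,000,000 bits/s
time = 3,977,139,716,096 / 100,000,000 = 39,771.3972 s
39,771.3972 s / 3600 = 11.05 hours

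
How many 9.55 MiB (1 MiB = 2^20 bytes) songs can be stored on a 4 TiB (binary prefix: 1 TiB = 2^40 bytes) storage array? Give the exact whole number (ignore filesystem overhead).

439,194

Capacity: 4 TiB = 4,398,046,511,104 bytes
Per item: 9.55 MiB = 10,013,900.8 bytes
⌊4,398,046,511,104 / 10,013,900.8⌋ = 439,194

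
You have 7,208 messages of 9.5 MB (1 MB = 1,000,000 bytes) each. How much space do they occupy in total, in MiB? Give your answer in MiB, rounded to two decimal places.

65,303.80 MiB

Total = 7,208 × 9.5 MB = 68,476 MB
= 68,476 × 1,000,000 bytes = 68,476,000,000 bytes
1 MiB = 1,048,576 bytes
68,476,000,000 / 1,048,576 = 65,303.80 MiB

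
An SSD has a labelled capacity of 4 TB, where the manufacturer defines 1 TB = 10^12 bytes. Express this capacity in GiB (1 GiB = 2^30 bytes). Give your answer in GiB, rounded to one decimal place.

3,725.3 GiB

4 TB = 4 × 10^12 bytes = 4,000,000,000,000 bytes
1 GiB = 1,073,741,824 bytes
4,000,000,000,000 / 1,073,741,824 = 3,725.3 GiB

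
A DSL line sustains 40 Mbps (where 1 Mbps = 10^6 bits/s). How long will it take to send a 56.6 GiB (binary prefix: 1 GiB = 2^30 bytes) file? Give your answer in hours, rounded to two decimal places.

56.6 GiB = 60,773,787,238.4 bytes = 486,190,297,907.2 bits
40 Mbps = 40,000,000 bits/s
time = 486,190,297,907.2 / 40,000,000 = 12,154.7574 s
12,154.7574 s / 3600 = 3.38 hours

3.38 hours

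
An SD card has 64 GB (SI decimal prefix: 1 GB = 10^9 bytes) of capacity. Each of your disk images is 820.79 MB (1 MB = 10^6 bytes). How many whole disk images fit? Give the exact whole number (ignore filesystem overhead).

77

Capacity: 64 GB = 64,000,000,000 bytes
Per item: 820.79 MB = 820,790,000 bytes
⌊64,000,000,000 / 820,790,000⌋ = 77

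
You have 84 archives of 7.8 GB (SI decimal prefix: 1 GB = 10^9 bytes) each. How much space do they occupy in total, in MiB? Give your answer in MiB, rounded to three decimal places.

Total = 84 × 7.8 GB = 655.2 GB
= 655.2 × 1,000,000,000 bytes = 655,200,000,000 bytes
1 MiB = 1,048,576 bytes
655,200,000,000 / 1,048,576 = 624,847.412 MiB

624,847.412 MiB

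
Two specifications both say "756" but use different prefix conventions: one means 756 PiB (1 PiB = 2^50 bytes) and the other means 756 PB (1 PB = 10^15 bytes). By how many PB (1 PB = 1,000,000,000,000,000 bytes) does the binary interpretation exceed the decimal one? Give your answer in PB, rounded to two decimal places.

95.18 PB

756 PiB = 756 × 1,125,899,906,842,624 = 851,180,329,573,023,744 bytes
756 PB = 756 × 1,000,000,000,000,000 = 756,000,000,000,000,000 bytes
difference = 95,180,329,573,023,744 bytes
95,180,329,573,023,744 / 1,000,000,000,000,000 = 95.18 PB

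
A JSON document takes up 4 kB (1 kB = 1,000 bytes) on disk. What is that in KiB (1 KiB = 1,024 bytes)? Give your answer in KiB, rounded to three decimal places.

3.906 KiB

4 kB = 4 × 10^3 bytes = 4,000 bytes
1 KiB = 2^10 bytes = 1,024 bytes
4,000 / 1,024 = 3.906 KiB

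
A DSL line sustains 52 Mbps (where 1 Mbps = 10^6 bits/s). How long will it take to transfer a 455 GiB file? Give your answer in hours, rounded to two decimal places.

455 GiB = 488,552,529,920 bytes = 3,908,420,239,360 bits
52 Mbps = 52,000,000 bits/s
time = 3,908,420,239,360 / 52,000,000 = 75,161.9277 s
75,161.9277 s / 3600 = 20.88 hours

20.88 hours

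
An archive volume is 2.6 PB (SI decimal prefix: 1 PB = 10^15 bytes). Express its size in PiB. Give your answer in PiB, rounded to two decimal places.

2.31 PiB

2.6 PB = 2.6 × 10^15 bytes = 2,600,000,000,000,000 bytes
1 PiB = 1,125,899,906,842,624 bytes
2,600,000,000,000,000 / 1,125,899,906,842,624 = 2.31 PiB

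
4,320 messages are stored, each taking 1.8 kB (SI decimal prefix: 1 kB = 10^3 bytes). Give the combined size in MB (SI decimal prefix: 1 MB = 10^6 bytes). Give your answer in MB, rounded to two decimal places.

7.78 MB

Total = 4,320 × 1.8 kB = 7776 kB
= 7776 × 1,000 bytes = 7,776,000 bytes
1 MB = 1,000,000 bytes
7,776,000 / 1,000,000 = 7.78 MB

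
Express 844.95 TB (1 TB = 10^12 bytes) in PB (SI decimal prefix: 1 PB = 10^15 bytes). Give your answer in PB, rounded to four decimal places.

0.8450 PB

844.95 TB = 844.95 × 10^12 bytes = 844,950,000,000,000 bytes
1 PB = 10^15 bytes = 1,000,000,000,000,000 bytes
844,950,000,000,000 / 1,000,000,000,000,000 = 0.8450 PB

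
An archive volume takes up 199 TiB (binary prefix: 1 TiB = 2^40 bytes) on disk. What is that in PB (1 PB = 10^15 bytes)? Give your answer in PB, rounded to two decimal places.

0.22 PB

199 TiB = 199 × 2^40 bytes = 218,802,813,927,424 bytes
1 PB = 10^15 bytes = 1,000,000,000,000,000 bytes
218,802,813,927,424 / 1,000,000,000,000,000 = 0.22 PB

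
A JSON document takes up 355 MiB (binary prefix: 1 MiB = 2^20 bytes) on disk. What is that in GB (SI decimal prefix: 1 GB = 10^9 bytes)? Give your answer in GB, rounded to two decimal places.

0.37 GB

355 MiB = 355 × 2^20 bytes = 372,244,480 bytes
1 GB = 1,000,000,000 bytes
372,244,480 / 1,000,000,000 = 0.37 GB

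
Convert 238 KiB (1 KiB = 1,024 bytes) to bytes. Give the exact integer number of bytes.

243,712 bytes

238 × 1,024 = 243,712 bytes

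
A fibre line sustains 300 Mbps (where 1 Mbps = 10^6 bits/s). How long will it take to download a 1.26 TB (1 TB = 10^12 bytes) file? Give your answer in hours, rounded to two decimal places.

9.33 hours

1.26 TB = 1,260,000,000,000 bytes = 10,080,000,000,000 bits
300 Mbps = 300,000,000 bits/s
time = 10,080,000,000,000 / 300,000,000 = 33,600.0000 s
33,600.0000 s / 3600 = 9.33 hours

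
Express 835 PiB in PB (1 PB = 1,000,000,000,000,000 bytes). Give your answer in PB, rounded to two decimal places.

835 PiB × 1,125,899,906,842,624 bytes/PiB = 940,126,422,213,591,040 bytes
1 PB = 10^15 bytes = 1,000,000,000,000,000 bytes
940,126,422,213,591,040 / 1,000,000,000,000,000 = 940.13 PB

940.13 PB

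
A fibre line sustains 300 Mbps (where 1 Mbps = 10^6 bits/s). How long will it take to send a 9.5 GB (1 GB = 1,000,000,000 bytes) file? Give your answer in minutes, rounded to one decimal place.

4.2 minutes

9.5 GB = 9,500,000,000 bytes = 76,000,000,000 bits
300 Mbps = 300,000,000 bits/s
time = 76,000,000,000 / 300,000,000 = 253.33 s
253.33 s / 60 = 4.2 minutes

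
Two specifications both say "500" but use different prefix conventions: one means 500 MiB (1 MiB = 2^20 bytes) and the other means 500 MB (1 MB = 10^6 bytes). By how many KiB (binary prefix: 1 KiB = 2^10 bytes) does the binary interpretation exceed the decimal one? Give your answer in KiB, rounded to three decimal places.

500 MiB = 500 × 1,048,576 = 524,288,000 bytes
500 MB = 500 × 1,000,000 = 500,000,000 bytes
difference = 24,288,000 bytes
24,288,000 / 1,024 = 23,718.750 KiB

23,718.750 KiB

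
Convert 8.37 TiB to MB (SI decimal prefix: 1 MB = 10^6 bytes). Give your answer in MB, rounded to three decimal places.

9,202,912.324 MB

8.37 TiB × 1,099,511,627,776 bytes/TiB = 9,202,912,324,485.12 bytes
1 MB = 1,000,000 bytes
9,202,912,324,485.12 / 1,000,000 = 9,202,912.324 MB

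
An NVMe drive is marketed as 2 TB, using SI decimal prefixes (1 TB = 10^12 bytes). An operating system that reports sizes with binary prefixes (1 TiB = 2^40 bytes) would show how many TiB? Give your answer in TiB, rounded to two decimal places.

1.82 TiB

2 TB = 2 × 10^12 bytes = 2,000,000,000,000 bytes
1 TiB = 2^40 bytes = 1,099,511,627,776 bytes
2,000,000,000,000 / 1,099,511,627,776 = 1.82 TiB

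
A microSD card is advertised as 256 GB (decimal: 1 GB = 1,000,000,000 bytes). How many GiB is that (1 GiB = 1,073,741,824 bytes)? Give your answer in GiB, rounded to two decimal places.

238.42 GiB

256 GB × 1,000,000,000 bytes/GB = 256,000,000,000 bytes
1 GiB = 1,073,741,824 bytes
256,000,000,000 / 1,073,741,824 = 238.42 GiB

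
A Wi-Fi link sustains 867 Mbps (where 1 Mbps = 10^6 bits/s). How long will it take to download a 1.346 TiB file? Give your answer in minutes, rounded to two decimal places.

1.346 TiB = 1,479,942,650,986.496 bytes = 11,839,541,207,891.968 bits
867 Mbps = 867,000,000 bits/s
time = 11,839,541,207,891.968 / 867,000,000 = 13,655.757 s
13,655.757 s / 60 = 227.60 minutes

227.60 minutes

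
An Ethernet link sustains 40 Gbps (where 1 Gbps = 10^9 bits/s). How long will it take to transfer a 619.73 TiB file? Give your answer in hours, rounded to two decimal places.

619.73 TiB = 681,400,341,081,620.48 bytes = 5,451,202,728,652,963.84 bits
40 Gbps = 40,000,000,000 bits/s
time = 5,451,202,728,652,963.84 / 40,000,000,000 = 136,280.0682 s
136,280.0682 s / 3600 = 37.86 hours

37.86 hours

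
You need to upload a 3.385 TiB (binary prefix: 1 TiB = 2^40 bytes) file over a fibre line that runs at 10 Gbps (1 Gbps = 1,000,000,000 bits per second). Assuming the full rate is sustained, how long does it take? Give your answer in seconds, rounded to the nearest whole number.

3.385 TiB = 3,721,846,860,021.76 bytes = 29,774,774,880,174.08 bits
10 Gbps = 10,000,000,000 bits/s
time = 29,774,774,880,174.08 / 10,000,000,000 = 2,977 s

2,977 seconds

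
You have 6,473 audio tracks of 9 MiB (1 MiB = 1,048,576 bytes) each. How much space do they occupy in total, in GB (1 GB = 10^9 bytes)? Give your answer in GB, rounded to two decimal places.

Total = 6,473 × 9 MiB = 58,257 MiB
= 58,257 × 1,048,576 bytes = 61,086,892,032 bytes
1 GB = 1,000,000,000 bytes
61,086,892,032 / 1,000,000,000 = 61.09 GB

61.09 GB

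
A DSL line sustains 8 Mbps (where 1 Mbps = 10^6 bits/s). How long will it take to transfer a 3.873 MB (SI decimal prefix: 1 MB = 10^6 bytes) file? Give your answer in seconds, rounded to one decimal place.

3.9 seconds

3.873 MB = 3,873,000 bytes = 30,984,000 bits
8 Mbps = 8,000,000 bits/s
time = 30,984,000 / 8,000,000 = 3.9 s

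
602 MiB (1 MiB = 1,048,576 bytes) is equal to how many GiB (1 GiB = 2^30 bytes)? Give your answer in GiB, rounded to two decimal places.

602 MiB = 602 × 2^20 bytes = 631,242,752 bytes
1 GiB = 1,073,741,824 bytes
631,242,752 / 1,073,741,824 = 0.59 GiB

0.59 GiB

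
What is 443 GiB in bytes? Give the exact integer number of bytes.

475,667,628,032 bytes

443 × 1,073,741,824 = 475,667,628,032 bytes  (1 GiB = 2^30 bytes)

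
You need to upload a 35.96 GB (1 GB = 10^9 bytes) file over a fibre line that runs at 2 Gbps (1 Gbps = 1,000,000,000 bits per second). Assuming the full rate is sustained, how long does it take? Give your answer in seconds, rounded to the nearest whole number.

144 seconds

35.96 GB = 35,960,000,000 bytes = 287,680,000,000 bits
2 Gbps = 2,000,000,000 bits/s
time = 287,680,000,000 / 2,000,000,000 = 144 s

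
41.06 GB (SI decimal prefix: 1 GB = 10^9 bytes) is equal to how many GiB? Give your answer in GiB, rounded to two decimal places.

41.06 GB × 1,000,000,000 bytes/GB = 41,060,000,000 bytes
1 GiB = 1,073,741,824 bytes
41,060,000,000 / 1,073,741,824 = 38.24 GiB

38.24 GiB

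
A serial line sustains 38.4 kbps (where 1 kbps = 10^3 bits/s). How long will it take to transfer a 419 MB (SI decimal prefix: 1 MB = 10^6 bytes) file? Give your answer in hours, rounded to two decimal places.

24.25 hours

419 MB = 419,000,000 bytes = 3,352,000,000 bits
38.4 kbps = 38,400 bits/s
time = 3,352,000,000 / 38,400 = 87,291.6667 s
87,291.6667 s / 3600 = 24.25 hours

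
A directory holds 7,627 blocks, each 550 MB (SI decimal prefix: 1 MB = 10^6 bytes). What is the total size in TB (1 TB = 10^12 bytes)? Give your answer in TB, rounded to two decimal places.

4.19 TB

Total = 7,627 × 550 MB = 4,194,850 MB
= 4,194,850 × 1,000,000 bytes = 4,194,850,000,000 bytes
1 TB = 1,000,000,000,000 bytes
4,194,850,000,000 / 1,000,000,000,000 = 4.19 TB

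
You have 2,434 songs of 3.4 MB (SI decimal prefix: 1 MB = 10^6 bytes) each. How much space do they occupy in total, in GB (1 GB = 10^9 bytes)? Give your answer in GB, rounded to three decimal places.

Total = 2,434 × 3.4 MB = 8275.6 MB
= 8275.6 × 1,000,000 bytes = 8,275,600,000 bytes
1 GB = 1,000,000,000 bytes
8,275,600,000 / 1,000,000,000 = 8.276 GB

8.276 GB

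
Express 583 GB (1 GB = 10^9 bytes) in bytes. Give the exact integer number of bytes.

583,000,000,000 bytes

583 × 1,000,000,000 = 583,000,000,000 bytes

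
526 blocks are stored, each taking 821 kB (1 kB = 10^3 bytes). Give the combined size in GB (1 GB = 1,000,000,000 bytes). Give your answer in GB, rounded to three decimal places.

Total = 526 × 821 kB = 431,846 kB
= 431,846 × 1,000 bytes = 431,846,000 bytes
1 GB = 1,000,000,000 bytes
431,846,000 / 1,000,000,000 = 0.432 GB

0.432 GB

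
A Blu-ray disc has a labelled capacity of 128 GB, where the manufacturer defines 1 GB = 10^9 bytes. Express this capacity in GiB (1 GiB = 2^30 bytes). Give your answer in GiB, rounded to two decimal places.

128 GB = 128 × 10^9 bytes = 128,000,000,000 bytes
1 GiB = 2^30 bytes = 1,073,741,824 bytes
128,000,000,000 / 1,073,741,824 = 119.21 GiB

119.21 GiB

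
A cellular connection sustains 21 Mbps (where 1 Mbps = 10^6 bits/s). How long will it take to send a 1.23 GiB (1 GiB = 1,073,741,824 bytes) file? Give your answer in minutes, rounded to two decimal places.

1.23 GiB = 1,320,702,443.52 bytes = 10,565,619,548.16 bits
21 Mbps = 21,000,000 bits/s
time = 10,565,619,548.16 / 21,000,000 = 503.125 s
503.125 s / 60 = 8.39 minutes

8.39 minutes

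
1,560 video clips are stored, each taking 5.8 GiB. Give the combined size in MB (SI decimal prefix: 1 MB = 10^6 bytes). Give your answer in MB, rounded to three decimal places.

Total = 1,560 × 5.8 GiB = 9048 GiB
= 9048 × 1,073,741,824 bytes = 9,715,216,023,552 bytes
1 MB = 1,000,000 bytes
9,715,216,023,552 / 1,000,000 = 9,715,216.024 MB

9,715,216.024 MB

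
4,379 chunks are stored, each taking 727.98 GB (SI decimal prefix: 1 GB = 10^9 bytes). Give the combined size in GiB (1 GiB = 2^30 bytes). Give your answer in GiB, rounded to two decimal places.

2,968,892.85 GiB

Total = 4,379 × 727.98 GB = 3187824.42 GB
= 3187824.42 × 1,000,000,000 bytes = 3,187,824,420,000,000 bytes
1 GiB = 1,073,741,824 bytes
3,187,824,420,000,000 / 1,073,741,824 = 2,968,892.85 GiB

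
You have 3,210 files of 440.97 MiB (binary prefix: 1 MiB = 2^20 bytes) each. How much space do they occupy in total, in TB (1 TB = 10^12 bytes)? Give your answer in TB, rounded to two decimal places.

1.48 TB

Total = 3,210 × 440.97 MiB = 1415513.7 MiB
= 1415513.7 × 1,048,576 bytes = 1,484,273,693,491.2 bytes
1 TB = 1,000,000,000,000 bytes
1,484,273,693,491.2 / 1,000,000,000,000 = 1.48 TB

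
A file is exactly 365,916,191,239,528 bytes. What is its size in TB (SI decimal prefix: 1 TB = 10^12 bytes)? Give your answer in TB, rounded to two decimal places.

365.92 TB

365,916,191,239,528 bytes given.
1 TB = 10^12 bytes = 1,000,000,000,000 bytes
365,916,191,239,528 / 1,000,000,000,000 = 365.92 TB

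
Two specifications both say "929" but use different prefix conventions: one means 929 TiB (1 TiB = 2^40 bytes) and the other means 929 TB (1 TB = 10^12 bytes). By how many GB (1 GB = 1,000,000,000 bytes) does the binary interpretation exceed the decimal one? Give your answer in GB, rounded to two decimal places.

929 TiB = 929 × 1,099,511,627,776 = 1,021,446,302,203,904 bytes
929 TB = 929 × 1,000,000,000,000 = 929,000,000,000,000 bytes
difference = 92,446,302,203,904 bytes
92,446,302,203,904 / 1,000,000,000 = 92,446.30 GB

92,446.30 GB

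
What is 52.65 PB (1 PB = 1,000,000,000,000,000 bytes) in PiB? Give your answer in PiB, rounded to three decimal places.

46.763 PiB

52.65 PB = 52.65 × 10^15 bytes = 52,650,000,000,000,000 bytes
1 PiB = 1,125,899,906,842,624 bytes
52,650,000,000,000,000 / 1,125,899,906,842,624 = 46.763 PiB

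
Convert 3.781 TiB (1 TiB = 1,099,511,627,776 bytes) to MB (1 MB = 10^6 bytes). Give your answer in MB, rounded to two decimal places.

4,157,253.46 MB

3.781 TiB × 1,099,511,627,776 bytes/TiB = 4,157,253,464,621.056 bytes
1 MB = 10^6 bytes = 1,000,000 bytes
4,157,253,464,621.056 / 1,000,000 = 4,157,253.46 MB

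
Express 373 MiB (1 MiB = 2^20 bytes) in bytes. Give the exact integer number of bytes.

373 × 1,048,576 = 391,118,848 bytes  (1 MiB = 2^20 bytes)

391,118,848 bytes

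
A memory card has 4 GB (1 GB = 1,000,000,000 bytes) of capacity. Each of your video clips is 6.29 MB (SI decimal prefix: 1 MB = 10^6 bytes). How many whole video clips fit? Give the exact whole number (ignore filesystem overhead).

635

Capacity: 4 GB = 4,000,000,000 bytes
Per item: 6.29 MB = 6,290,000 bytes
⌊4,000,000,000 / 6,290,000⌋ = 635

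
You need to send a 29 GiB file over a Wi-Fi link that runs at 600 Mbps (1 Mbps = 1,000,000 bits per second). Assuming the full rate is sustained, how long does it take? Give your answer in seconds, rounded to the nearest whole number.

29 GiB = 31,138,512,896 bytes = 249,108,103,168 bits
600 Mbps = 600,000,000 bits/s
time = 249,108,103,168 / 600,000,000 = 415 s

415 seconds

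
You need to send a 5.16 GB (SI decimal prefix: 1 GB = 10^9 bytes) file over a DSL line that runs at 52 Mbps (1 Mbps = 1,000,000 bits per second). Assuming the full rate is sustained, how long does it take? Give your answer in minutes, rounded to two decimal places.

5.16 GB = 5,160,000,000 bytes = 41,280,000,000 bits
52 Mbps = 52,000,000 bits/s
time = 41,280,000,000 / 52,000,000 = 793.846 s
793.846 s / 60 = 13.23 minutes

13.23 minutes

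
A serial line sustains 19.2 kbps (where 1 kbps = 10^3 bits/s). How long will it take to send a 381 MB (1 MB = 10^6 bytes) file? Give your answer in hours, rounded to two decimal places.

381 MB = 381,000,000 bytes = 3,048,000,000 bits
19.2 kbps = 19,200 bits/s
time = 3,048,000,000 / 19,200 = 158,750.0000 s
158,750.0000 s / 3600 = 44.10 hours

44.10 hours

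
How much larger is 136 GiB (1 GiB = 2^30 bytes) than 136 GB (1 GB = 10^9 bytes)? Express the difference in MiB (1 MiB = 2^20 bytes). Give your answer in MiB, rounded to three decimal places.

9,564.293 MiB

136 GiB = 136 × 1,073,741,824 = 146,028,888,064 bytes
136 GB = 136 × 1,000,000,000 = 136,000,000,000 bytes
difference = 10,028,888,064 bytes
10,028,888,064 / 1,048,576 = 9,564.293 MiB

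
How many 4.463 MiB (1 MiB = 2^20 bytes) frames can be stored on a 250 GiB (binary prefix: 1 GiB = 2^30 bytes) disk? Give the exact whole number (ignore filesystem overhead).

Capacity: 250 GiB = 268,435,456,000 bytes
Per item: 4.463 MiB = 4,679,794.688 bytes
⌊268,435,456,000 / 4,679,794.688⌋ = 57,360

57,360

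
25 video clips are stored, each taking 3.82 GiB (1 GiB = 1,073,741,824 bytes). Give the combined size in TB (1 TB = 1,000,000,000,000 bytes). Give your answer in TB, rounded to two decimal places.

Total = 25 × 3.82 GiB = 95.5 GiB
= 95.5 × 1,073,741,824 bytes = 102,542,344,192 bytes
1 TB = 1,000,000,000,000 bytes
102,542,344,192 / 1,000,000,000,000 = 0.10 TB

0.10 TB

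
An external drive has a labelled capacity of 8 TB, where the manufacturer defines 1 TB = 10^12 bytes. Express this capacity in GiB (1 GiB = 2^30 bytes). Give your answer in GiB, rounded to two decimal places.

8 TB = 8 × 10^12 bytes = 8,000,000,000,000 bytes
1 GiB = 2^30 bytes = 1,073,741,824 bytes
8,000,000,000,000 / 1,073,741,824 = 7,450.58 GiB

7,450.58 GiB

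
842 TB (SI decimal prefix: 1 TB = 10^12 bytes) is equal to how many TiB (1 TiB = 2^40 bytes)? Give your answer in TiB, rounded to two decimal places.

842 TB = 842 × 10^12 bytes = 842,000,000,000,000 bytes
1 TiB = 2^40 bytes = 1,099,511,627,776 bytes
842,000,000,000,000 / 1,099,511,627,776 = 765.79 TiB

765.79 TiB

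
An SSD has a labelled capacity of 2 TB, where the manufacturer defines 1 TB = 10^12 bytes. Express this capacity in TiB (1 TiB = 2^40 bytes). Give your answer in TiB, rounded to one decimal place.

2 TB × 1,000,000,000,000 bytes/TB = 2,000,000,000,000 bytes
1 TiB = 2^40 bytes = 1,099,511,627,776 bytes
2,000,000,000,000 / 1,099,511,627,776 = 1.8 TiB

1.8 TiB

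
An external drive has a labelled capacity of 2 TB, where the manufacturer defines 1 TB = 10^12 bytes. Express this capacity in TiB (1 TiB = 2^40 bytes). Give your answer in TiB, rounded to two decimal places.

2 TB = 2 × 10^12 bytes = 2,000,000,000,000 bytes
1 TiB = 1,099,511,627,776 bytes
2,000,000,000,000 / 1,099,511,627,776 = 1.82 TiB

1.82 TiB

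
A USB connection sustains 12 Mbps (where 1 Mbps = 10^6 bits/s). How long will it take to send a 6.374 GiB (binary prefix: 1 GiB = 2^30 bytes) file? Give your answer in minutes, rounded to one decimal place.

76.0 minutes

6.374 GiB = 6,844,030,386.176 bytes = 54,752,243,089.408 bits
12 Mbps = 12,000,000 bits/s
time = 54,752,243,089.408 / 12,000,000 = 4,562.69 s
4,562.69 s / 60 = 76.0 minutes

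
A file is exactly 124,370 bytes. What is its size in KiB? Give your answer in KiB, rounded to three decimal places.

124,370 bytes given.
1 KiB = 1,024 bytes
124,370 / 1,024 = 121.455 KiB

121.455 KiB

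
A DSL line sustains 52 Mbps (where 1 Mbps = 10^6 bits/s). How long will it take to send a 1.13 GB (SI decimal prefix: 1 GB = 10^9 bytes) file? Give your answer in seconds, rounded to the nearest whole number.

174 seconds

1.13 GB = 1,130,000,000 bytes = 9,040,000,000 bits
52 Mbps = 52,000,000 bits/s
time = 9,040,000,000 / 52,000,000 = 174 s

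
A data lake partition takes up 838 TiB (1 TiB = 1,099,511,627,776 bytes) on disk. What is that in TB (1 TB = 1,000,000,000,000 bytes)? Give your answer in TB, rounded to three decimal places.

921.391 TB

838 TiB = 838 × 2^40 bytes = 921,390,744,076,288 bytes
1 TB = 10^12 bytes = 1,000,000,000,000 bytes
921,390,744,076,288 / 1,000,000,000,000 = 921.391 TB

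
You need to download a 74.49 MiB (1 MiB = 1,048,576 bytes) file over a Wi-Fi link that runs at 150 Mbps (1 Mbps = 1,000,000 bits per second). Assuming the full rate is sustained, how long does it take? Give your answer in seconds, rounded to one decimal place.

74.49 MiB = 78,108,426.24 bytes = 624,867,409.92 bits
150 Mbps = 150,000,000 bits/s
time = 624,867,409.92 / 150,000,000 = 4.2 s

4.2 seconds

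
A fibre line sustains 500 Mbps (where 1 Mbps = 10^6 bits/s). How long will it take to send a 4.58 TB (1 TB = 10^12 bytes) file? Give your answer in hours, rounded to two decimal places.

4.58 TB = 4,580,000,000,000 bytes = 36,640,000,000,000 bits
500 Mbps = 500,000,000 bits/s
time = 36,640,000,000,000 / 500,000,000 = 73,280.0000 s
73,280.0000 s / 3600 = 20.36 hours

20.36 hours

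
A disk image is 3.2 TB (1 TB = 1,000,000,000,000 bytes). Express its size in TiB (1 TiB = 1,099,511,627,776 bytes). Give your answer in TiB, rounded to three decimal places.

3.2 TB × 1,000,000,000,000 bytes/TB = 3,200,000,000,000 bytes
1 TiB = 1,099,511,627,776 bytes
3,200,000,000,000 / 1,099,511,627,776 = 2.910 TiB

2.910 TiB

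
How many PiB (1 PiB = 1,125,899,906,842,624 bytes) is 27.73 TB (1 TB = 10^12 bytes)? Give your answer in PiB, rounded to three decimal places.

0.025 PiB

27.73 TB = 27.73 × 10^12 bytes = 27,730,000,000,000 bytes
1 PiB = 1,125,899,906,842,624 bytes
27,730,000,000,000 / 1,125,899,906,842,624 = 0.025 PiB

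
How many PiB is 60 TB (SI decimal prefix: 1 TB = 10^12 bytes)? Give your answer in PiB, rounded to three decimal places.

0.053 PiB

60 TB × 1,000,000,000,000 bytes/TB = 60,000,000,000,000 bytes
1 PiB = 2^50 bytes = 1,125,899,906,842,624 bytes
60,000,000,000,000 / 1,125,899,906,842,624 = 0.053 PiB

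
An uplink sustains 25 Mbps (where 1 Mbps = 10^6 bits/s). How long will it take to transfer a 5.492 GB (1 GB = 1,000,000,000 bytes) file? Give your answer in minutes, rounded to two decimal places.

29.29 minutes

5.492 GB = 5,492,000,000 bytes = 43,936,000,000 bits
25 Mbps = 25,000,000 bits/s
time = 43,936,000,000 / 25,000,000 = 1,757.440 s
1,757.440 s / 60 = 29.29 minutes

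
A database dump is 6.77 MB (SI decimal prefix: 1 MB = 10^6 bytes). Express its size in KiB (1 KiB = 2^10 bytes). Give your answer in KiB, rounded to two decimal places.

6,611.33 KiB

6.77 MB = 6.77 × 10^6 bytes = 6,770,000 bytes
1 KiB = 2^10 bytes = 1,024 bytes
6,770,000 / 1,024 = 6,611.33 KiB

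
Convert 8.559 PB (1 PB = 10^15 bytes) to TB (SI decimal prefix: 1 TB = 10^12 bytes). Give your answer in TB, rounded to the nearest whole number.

8,559 TB

8.559 PB = 8.559 × 10^15 bytes = 8,559,000,000,000,000 bytes
1 TB = 1,000,000,000,000 bytes
8,559,000,000,000,000 / 1,000,000,000,000 = 8,559 TB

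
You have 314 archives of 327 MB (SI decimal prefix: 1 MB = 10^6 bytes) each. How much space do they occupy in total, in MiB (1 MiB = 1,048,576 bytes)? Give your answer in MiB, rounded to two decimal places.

Total = 314 × 327 MB = 102,678 MB
= 102,678 × 1,000,000 bytes = 102,678,000,000 bytes
1 MiB = 1,048,576 bytes
102,678,000,000 / 1,048,576 = 97,921.37 MiB

97,921.37 MiB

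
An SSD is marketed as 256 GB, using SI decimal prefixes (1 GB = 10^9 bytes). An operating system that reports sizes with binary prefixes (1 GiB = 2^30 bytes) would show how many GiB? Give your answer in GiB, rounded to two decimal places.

256 GB × 1,000,000,000 bytes/GB = 256,000,000,000 bytes
1 GiB = 2^30 bytes = 1,073,741,824 bytes
256,000,000,000 / 1,073,741,824 = 238.42 GiB

238.42 GiB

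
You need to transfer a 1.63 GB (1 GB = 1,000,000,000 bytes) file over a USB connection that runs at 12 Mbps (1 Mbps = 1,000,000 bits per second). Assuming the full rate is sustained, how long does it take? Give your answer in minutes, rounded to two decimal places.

18.11 minutes

1.63 GB = 1,630,000,000 bytes = 13,040,000,000 bits
12 Mbps = 12,000,000 bits/s
time = 13,040,000,000 / 12,000,000 = 1,086.667 s
1,086.667 s / 60 = 18.11 minutes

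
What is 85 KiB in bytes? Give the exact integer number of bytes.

87,040 bytes

85 × 1,024 = 87,040 bytes  (1 KiB = 2^10 bytes)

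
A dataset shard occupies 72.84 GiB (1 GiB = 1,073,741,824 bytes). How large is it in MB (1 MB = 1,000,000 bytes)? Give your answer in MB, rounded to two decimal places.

72.84 GiB × 1,073,741,824 bytes/GiB = 78,211,354,460.16 bytes
1 MB = 1,000,000 bytes
78,211,354,460.16 / 1,000,000 = 78,211.35 MB

78,211.35 MB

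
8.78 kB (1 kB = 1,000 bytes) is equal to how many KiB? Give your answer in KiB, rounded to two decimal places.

8.78 kB × 1,000 bytes/kB = 8,780 bytes
1 KiB = 1,024 bytes
8,780 / 1,024 = 8.57 KiB

8.57 KiB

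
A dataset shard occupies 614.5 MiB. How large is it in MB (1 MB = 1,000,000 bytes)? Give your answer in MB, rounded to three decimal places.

614.5 MiB = 614.5 × 2^20 bytes = 644,349,952 bytes
1 MB = 1,000,000 bytes
644,349,952 / 1,000,000 = 644.350 MB

644.350 MB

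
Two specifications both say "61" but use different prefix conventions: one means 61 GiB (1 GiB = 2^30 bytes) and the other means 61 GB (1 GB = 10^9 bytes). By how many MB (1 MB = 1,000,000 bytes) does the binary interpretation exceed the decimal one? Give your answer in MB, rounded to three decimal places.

61 GiB = 61 × 1,073,741,824 = 65,498,251,264 bytes
61 GB = 61 × 1,000,000,000 = 61,000,000,000 bytes
difference = 4,498,251,264 bytes
4,498,251,264 / 1,000,000 = 4,498.251 MB

4,498.251 MB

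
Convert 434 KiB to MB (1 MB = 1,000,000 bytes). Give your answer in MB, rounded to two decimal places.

434 KiB × 1,024 bytes/KiB = 444,416 bytes
1 MB = 10^6 bytes = 1,000,000 bytes
444,416 / 1,000,000 = 0.44 MB

0.44 MB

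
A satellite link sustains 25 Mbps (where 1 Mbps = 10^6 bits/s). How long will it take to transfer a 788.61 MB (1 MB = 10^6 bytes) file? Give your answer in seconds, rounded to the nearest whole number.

252 seconds

788.61 MB = 788,610,000 bytes = 6,308,880,000 bits
25 Mbps = 25,000,000 bits/s
time = 6,308,880,000 / 25,000,000 = 252 s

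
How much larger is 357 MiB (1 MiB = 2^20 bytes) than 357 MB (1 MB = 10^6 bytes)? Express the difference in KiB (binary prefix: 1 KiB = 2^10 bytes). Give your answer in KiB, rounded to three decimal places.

16,935.188 KiB

357 MiB = 357 × 1,048,576 = 374,341,632 bytes
357 MB = 357 × 1,000,000 = 357,000,000 bytes
difference = 17,341,632 bytes
17,341,632 / 1,024 = 16,935.188 KiB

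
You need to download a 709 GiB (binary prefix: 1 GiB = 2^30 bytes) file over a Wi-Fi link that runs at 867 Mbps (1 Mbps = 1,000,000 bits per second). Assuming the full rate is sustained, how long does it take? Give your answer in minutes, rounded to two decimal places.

709 GiB = 761,282,953,216 bytes = 6,090,263,625,728 bits
867 Mbps = 867,000,000 bits/s
time = 6,090,263,625,728 / 867,000,000 = 7,024.526 s
7,024.526 s / 60 = 117.08 minutes

117.08 minutes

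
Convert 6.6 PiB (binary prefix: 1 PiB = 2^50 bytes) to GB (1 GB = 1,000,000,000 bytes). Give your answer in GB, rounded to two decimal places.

7,430,939.39 GB

6.6 PiB × 1,125,899,906,842,624 bytes/PiB = 7,430,939,385,161,318.4 bytes
1 GB = 1,000,000,000 bytes
7,430,939,385,161,318.4 / 1,000,000,000 = 7,430,939.39 GB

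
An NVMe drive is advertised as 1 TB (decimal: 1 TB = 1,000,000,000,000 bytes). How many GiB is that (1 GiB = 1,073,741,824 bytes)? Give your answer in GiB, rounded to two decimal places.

1 TB = 1 × 10^12 bytes = 1,000,000,000,000 bytes
1 GiB = 2^30 bytes = 1,073,741,824 bytes
1,000,000,000,000 / 1,073,741,824 = 931.32 GiB

931.32 GiB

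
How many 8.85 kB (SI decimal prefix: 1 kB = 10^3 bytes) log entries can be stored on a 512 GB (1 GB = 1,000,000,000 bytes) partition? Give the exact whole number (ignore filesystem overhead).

Capacity: 512 GB = 512,000,000,000 bytes
Per item: 8.85 kB = 8,850 bytes
⌊512,000,000,000 / 8,850⌋ = 57,853,107

57,853,107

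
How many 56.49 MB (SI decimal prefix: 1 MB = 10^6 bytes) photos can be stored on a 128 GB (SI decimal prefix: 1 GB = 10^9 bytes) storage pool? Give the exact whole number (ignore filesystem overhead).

2,265

Capacity: 128 GB = 128,000,000,000 bytes
Per item: 56.49 MB = 56,490,000 bytes
⌊128,000,000,000 / 56,490,000⌋ = 2,265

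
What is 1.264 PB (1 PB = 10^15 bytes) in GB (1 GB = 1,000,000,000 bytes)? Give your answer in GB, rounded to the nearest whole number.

1,264,000 GB

1.264 PB × 1,000,000,000,000,000 bytes/PB = 1,264,000,000,000,000 bytes
1 GB = 1,000,000,000 bytes
1,264,000,000,000,000 / 1,000,000,000 = 1,264,000 GB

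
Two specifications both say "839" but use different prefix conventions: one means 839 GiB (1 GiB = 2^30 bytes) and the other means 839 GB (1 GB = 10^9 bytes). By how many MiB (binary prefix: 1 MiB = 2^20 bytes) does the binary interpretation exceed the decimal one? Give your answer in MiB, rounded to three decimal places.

59,003.249 MiB

839 GiB = 839 × 1,073,741,824 = 900,869,390,336 bytes
839 GB = 839 × 1,000,000,000 = 839,000,000,000 bytes
difference = 61,869,390,336 bytes
61,869,390,336 / 1,048,576 = 59,003.249 MiB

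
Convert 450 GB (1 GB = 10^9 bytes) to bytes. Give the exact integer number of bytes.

450,000,000,000 bytes

450 × 1,000,000,000 = 450,000,000,000 bytes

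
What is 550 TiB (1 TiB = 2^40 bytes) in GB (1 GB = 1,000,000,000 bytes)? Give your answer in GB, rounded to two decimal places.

604,731.40 GB

550 TiB × 1,099,511,627,776 bytes/TiB = 604,731,395,276,800 bytes
1 GB = 10^9 bytes = 1,000,000,000 bytes
604,731,395,276,800 / 1,000,000,000 = 604,731.40 GB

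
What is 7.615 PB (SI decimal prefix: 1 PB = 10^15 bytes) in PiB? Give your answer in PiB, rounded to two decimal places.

7.615 PB × 1,000,000,000,000,000 bytes/PB = 7,615,000,000,000,000 bytes
1 PiB = 1,125,899,906,842,624 bytes
7,615,000,000,000,000 / 1,125,899,906,842,624 = 6.76 PiB

6.76 PiB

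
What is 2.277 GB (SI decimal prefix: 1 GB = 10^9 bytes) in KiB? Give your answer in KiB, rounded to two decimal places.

2,223,632.81 KiB

2.277 GB × 1,000,000,000 bytes/GB = 2,277,000,000 bytes
1 KiB = 2^10 bytes = 1,024 bytes
2,277,000,000 / 1,024 = 2,223,632.81 KiB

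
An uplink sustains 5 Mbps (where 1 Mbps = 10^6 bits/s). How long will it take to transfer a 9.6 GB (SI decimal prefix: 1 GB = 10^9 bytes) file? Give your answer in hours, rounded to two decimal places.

9.6 GB = 9,600,000,000 bytes = 76,800,000,000 bits
5 Mbps = 5,000,000 bits/s
time = 76,800,000,000 / 5,000,000 = 15,360.0000 s
15,360.0000 s / 3600 = 4.27 hours

4.27 hours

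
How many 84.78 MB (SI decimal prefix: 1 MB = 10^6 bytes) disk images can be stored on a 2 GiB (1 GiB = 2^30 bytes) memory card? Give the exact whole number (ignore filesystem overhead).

25

Capacity: 2 GiB = 2,147,483,648 bytes
Per item: 84.78 MB = 84,780,000 bytes
⌊2,147,483,648 / 84,780,000⌋ = 25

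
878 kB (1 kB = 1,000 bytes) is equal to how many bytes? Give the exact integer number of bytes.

878 × 1,000 = 878,000 bytes  (1 kB = 10^3 bytes)

878,000 bytes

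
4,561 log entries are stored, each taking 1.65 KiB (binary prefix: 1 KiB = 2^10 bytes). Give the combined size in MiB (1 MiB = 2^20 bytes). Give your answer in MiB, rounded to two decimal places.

7.35 MiB

Total = 4,561 × 1.65 KiB = 7525.65 KiB
= 7525.65 × 1,024 bytes = 7,706,265.6 bytes
1 MiB = 1,048,576 bytes
7,706,265.6 / 1,048,576 = 7.35 MiB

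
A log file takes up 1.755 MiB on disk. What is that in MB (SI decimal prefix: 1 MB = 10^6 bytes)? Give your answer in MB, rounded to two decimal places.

1.84 MB

1.755 MiB = 1.755 × 2^20 bytes = 1,840,250.88 bytes
1 MB = 10^6 bytes = 1,000,000 bytes
1,840,250.88 / 1,000,000 = 1.84 MB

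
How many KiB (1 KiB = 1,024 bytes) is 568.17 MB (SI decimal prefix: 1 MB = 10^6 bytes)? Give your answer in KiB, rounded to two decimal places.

554,853.52 KiB

568.17 MB × 1,000,000 bytes/MB = 568,170,000 bytes
1 KiB = 1,024 bytes
568,170,000 / 1,024 = 554,853.52 KiB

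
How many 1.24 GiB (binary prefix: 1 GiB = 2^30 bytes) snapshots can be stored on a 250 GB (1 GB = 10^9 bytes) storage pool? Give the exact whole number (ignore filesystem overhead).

Capacity: 250 GB = 250,000,000,000 bytes
Per item: 1.24 GiB = 1,331,439,861.76 bytes
⌊250,000,000,000 / 1,331,439,861.76⌋ = 187

187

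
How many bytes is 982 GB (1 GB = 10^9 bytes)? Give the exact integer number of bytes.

982 × 1,000,000,000 = 982,000,000,000 bytes

982,000,000,000 bytes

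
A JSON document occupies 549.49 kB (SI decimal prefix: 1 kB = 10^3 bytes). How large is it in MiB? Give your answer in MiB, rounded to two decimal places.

549.49 kB × 1,000 bytes/kB = 549,490 bytes
1 MiB = 1,048,576 bytes
549,490 / 1,048,576 = 0.52 MiB

0.52 MiB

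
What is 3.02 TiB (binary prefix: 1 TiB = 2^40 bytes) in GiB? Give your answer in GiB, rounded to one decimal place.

3,092.5 GiB

3.02 TiB = 3.02 × 2^40 bytes = 3,320,525,115,883.52 bytes
1 GiB = 2^30 bytes = 1,073,741,824 bytes
3,320,525,115,883.52 / 1,073,741,824 = 3,092.5 GiB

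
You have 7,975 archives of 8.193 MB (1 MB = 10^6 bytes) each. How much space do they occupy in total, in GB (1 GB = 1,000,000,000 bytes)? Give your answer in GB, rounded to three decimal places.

65.339 GB

Total = 7,975 × 8.193 MB = 65339.175 MB
= 65339.175 × 1,000,000 bytes = 65,339,175,000 bytes
1 GB = 1,000,000,000 bytes
65,339,175,000 / 1,000,000,000 = 65.339 GB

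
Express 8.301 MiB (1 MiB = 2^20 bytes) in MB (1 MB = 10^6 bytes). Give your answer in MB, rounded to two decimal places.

8.70 MB

8.301 MiB = 8.301 × 2^20 bytes = 8,704,229.376 bytes
1 MB = 10^6 bytes = 1,000,000 bytes
8,704,229.376 / 1,000,000 = 8.70 MB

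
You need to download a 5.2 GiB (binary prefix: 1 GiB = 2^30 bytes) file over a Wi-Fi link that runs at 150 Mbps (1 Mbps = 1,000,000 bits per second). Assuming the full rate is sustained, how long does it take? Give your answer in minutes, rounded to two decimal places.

5.2 GiB = 5,583,457,484.8 bytes = 44,667,659,878.4 bits
150 Mbps = 150,000,000 bits/s
time = 44,667,659,878.4 / 150,000,000 = 297.784 s
297.784 s / 60 = 4.96 minutes

4.96 minutes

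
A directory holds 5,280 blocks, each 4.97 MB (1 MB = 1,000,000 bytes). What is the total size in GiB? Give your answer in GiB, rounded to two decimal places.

24.44 GiB

Total = 5,280 × 4.97 MB = 26241.6 MB
= 26241.6 × 1,000,000 bytes = 26,241,600,000 bytes
1 GiB = 1,073,741,824 bytes
26,241,600,000 / 1,073,741,824 = 24.44 GiB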